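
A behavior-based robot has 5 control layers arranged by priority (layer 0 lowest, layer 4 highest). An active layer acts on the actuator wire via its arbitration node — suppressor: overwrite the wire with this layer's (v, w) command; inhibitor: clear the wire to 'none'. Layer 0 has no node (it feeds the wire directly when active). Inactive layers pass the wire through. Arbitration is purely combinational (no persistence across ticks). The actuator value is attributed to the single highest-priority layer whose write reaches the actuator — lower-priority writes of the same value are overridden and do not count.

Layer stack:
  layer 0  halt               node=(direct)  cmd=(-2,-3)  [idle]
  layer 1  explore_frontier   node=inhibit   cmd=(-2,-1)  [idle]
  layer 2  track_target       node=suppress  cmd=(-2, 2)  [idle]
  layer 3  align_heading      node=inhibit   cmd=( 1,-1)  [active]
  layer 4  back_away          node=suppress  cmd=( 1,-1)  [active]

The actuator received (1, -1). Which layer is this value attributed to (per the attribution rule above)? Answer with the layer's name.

back_away

[0] halt off; wire := none
[1] explore_frontier off; pass none
[2] track_target off; pass none
[3] align_heading on (inhibit); wire := none
[4] back_away on (suppress); wire := (1, -1)
output (1, -1)
last writer: layer 4 = back_away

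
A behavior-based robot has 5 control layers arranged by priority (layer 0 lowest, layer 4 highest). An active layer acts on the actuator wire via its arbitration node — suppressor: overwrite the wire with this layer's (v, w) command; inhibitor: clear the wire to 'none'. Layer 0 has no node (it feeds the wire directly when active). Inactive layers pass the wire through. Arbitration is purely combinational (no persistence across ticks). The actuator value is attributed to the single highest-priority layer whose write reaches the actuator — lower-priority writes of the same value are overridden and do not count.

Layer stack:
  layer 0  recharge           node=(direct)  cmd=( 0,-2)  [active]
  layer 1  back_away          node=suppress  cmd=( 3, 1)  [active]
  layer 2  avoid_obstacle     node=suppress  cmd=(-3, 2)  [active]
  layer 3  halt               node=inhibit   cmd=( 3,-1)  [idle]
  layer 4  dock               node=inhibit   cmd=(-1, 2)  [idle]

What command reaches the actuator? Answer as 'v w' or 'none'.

L0 recharge: active, feeds wire = (0, -2)
L1 back_away: active, suppressor → wire = (3, 1)
L2 avoid_obstacle: active, suppressor → wire = (-3, 2)
L3 halt: idle → wire stays (-3, 2)
L4 dock: idle → wire stays (-3, 2)
actuator = (-3, 2)

-3 2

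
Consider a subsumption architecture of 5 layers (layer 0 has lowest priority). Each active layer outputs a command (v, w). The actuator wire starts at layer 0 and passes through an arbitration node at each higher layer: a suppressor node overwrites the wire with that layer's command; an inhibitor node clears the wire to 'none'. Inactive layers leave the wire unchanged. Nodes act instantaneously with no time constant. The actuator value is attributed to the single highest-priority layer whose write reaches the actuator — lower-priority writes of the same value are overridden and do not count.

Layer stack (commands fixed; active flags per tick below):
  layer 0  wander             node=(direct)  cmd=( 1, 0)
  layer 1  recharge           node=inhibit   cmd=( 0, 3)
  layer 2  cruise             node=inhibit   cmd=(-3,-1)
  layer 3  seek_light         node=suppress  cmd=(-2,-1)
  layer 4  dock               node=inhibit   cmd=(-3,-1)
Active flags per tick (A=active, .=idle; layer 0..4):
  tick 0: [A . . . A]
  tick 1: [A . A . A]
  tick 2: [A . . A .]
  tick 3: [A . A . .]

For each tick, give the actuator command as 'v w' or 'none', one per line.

none
none
-2 -1
none

tick 0:
  [0] wander on; wire := (1, 0)
  [1] recharge off; pass (1, 0)
  [2] cruise off; pass (1, 0)
  [3] seek_light off; pass (1, 0)
  [4] dock on (inhibit); wire := none
  output none
tick 1:
  [0] wander on; wire := (1, 0)
  [1] recharge off; pass (1, 0)
  [2] cruise on (inhibit); wire := none
  [3] seek_light off; pass none
  [4] dock on (inhibit); wire := none
  output none
tick 2:
  [0] wander on; wire := (1, 0)
  [1] recharge off; pass (1, 0)
  [2] cruise off; pass (1, 0)
  [3] seek_light on (suppress); wire := (-2, -1)
  [4] dock off; pass (-2, -1)
  output (-2, -1)
tick 3:
  [0] wander on; wire := (1, 0)
  [1] recharge off; pass (1, 0)
  [2] cruise on (inhibit); wire := none
  [3] seek_light off; pass none
  [4] dock off; pass none
  output none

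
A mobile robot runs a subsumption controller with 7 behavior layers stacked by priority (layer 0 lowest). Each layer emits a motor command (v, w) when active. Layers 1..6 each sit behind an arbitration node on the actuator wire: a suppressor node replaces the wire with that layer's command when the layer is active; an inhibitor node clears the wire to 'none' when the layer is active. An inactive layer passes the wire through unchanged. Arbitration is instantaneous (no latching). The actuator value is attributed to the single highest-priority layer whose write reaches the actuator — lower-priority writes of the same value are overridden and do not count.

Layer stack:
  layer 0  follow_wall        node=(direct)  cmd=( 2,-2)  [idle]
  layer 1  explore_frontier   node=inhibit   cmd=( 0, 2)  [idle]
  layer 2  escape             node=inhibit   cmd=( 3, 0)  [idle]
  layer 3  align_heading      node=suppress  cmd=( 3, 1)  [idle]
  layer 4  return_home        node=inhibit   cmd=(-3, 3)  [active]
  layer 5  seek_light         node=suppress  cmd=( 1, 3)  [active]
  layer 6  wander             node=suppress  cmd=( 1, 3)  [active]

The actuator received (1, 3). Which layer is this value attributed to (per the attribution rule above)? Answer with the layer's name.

wander

layer 0 (follow_wall) idle — none
layer 1 (explore_frontier) idle — unchanged: none
layer 2 (escape) idle — unchanged: none
layer 3 (align_heading) idle — unchanged: none
layer 4 (return_home) active — inhibits: none
layer 5 (seek_light) active — suppresses: (1, 3)
layer 6 (wander) active — suppresses: (1, 3)
→ actuator (1, 3)
last writer: layer 6 = wander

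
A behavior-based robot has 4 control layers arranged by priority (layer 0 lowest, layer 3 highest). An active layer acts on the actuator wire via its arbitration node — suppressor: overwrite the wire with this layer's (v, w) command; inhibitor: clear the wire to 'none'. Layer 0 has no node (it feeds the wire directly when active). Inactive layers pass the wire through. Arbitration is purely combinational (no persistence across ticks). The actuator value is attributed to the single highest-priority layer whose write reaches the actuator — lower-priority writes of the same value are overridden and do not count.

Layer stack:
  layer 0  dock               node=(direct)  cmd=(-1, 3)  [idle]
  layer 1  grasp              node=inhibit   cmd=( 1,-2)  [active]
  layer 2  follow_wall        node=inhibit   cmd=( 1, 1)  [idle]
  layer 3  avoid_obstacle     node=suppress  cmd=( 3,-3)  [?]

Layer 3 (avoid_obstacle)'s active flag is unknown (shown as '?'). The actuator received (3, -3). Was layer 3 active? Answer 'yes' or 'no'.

yes

If layer 3 is active=yes:
  actuator would be (3, -3)
If layer 3 is active=no:
  actuator would be none
Observed (3, -3), so layer 3 was active.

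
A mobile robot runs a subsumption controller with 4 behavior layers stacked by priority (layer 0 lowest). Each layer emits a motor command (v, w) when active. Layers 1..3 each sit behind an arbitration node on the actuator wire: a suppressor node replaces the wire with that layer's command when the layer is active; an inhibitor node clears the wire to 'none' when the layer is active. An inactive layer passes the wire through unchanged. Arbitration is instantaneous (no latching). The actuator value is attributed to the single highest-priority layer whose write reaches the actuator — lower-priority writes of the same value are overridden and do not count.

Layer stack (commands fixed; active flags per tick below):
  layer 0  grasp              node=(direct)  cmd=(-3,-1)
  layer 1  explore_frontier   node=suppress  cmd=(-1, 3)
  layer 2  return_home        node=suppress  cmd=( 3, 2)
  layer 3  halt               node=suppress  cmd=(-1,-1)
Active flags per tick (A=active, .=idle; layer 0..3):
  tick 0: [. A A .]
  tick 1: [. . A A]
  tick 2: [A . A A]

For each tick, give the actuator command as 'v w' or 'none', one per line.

tick 0:
  [0] grasp off; wire := none
  [1] explore_frontier on (suppress); wire := (-1, 3)
  [2] return_home on (suppress); wire := (3, 2)
  [3] halt off; pass (3, 2)
  output (3, 2)
tick 1:
  [0] grasp off; wire := none
  [1] explore_frontier off; pass none
  [2] return_home on (suppress); wire := (3, 2)
  [3] halt on (suppress); wire := (-1, -1)
  output (-1, -1)
tick 2:
  [0] grasp on; wire := (-3, -1)
  [1] explore_frontier off; pass (-3, -1)
  [2] return_home on (suppress); wire := (3, 2)
  [3] halt on (suppress); wire := (-1, -1)
  output (-1, -1)

3 2
-1 -1
-1 -1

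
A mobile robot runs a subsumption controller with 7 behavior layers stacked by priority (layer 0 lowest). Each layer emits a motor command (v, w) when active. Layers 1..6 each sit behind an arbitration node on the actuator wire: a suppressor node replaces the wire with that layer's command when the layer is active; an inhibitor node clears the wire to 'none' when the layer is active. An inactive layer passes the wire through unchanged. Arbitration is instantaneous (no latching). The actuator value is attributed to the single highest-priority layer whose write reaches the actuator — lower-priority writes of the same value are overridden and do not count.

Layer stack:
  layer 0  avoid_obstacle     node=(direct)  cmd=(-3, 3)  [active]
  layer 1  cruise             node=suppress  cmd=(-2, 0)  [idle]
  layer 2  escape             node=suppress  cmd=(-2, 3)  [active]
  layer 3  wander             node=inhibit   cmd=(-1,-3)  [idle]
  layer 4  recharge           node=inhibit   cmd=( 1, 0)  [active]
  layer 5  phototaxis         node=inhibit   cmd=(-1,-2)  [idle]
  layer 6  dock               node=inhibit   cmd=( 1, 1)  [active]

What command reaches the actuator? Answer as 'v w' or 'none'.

none

[0] avoid_obstacle on; wire := (-3, 3)
[1] cruise off; pass (-3, 3)
[2] escape on (suppress); wire := (-2, 3)
[3] wander off; pass (-2, 3)
[4] recharge on (inhibit); wire := none
[5] phototaxis off; pass none
[6] dock on (inhibit); wire := none
output none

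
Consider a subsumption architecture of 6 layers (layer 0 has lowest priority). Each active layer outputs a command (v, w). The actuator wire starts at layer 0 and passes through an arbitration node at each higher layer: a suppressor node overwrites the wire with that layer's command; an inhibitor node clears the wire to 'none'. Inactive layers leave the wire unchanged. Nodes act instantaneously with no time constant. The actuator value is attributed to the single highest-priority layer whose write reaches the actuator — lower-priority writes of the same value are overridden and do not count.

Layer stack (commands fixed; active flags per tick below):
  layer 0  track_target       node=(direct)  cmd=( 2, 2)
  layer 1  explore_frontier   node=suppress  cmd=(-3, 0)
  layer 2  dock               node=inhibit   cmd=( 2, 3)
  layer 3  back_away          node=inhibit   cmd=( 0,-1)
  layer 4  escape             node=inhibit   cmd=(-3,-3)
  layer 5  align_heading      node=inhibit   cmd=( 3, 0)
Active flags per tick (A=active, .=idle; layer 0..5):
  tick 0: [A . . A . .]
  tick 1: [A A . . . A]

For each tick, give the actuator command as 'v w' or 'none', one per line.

none
none

tick 0:
  layer 0 (track_target) active — direct: (2, 2)
  layer 1 (explore_frontier) idle — unchanged: (2, 2)
  layer 2 (dock) idle — unchanged: (2, 2)
  layer 3 (back_away) active — inhibits: none
  layer 4 (escape) idle — unchanged: none
  layer 5 (align_heading) idle — unchanged: none
  → actuator none
tick 1:
  layer 0 (track_target) active — direct: (2, 2)
  layer 1 (explore_frontier) active — suppresses: (-3, 0)
  layer 2 (dock) idle — unchanged: (-3, 0)
  layer 3 (back_away) idle — unchanged: (-3, 0)
  layer 4 (escape) idle — unchanged: (-3, 0)
  layer 5 (align_heading) active — inhibits: none
  → actuator none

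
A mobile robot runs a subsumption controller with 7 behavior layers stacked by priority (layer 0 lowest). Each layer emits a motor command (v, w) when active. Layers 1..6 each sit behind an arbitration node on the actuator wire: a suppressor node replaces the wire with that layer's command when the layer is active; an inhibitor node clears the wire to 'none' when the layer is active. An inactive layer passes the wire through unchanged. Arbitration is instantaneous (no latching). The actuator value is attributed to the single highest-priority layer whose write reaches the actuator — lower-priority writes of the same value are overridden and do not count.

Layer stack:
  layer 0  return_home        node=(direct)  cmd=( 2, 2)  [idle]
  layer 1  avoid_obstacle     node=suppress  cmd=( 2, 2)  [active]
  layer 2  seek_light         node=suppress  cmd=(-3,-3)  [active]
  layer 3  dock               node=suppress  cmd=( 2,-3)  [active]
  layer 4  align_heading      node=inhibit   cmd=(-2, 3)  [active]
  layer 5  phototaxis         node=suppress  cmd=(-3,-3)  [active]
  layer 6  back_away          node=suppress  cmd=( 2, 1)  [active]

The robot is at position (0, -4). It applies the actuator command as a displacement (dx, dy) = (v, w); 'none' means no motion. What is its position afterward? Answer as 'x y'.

[0] return_home off; wire := none
[1] avoid_obstacle on (suppress); wire := (2, 2)
[2] seek_light on (suppress); wire := (-3, -3)
[3] dock on (suppress); wire := (2, -3)
[4] align_heading on (inhibit); wire := none
[5] phototaxis on (suppress); wire := (-3, -3)
[6] back_away on (suppress); wire := (2, 1)
output (2, 1)
position: (0, -4) + (2, 1) = (2, -3)

2 -3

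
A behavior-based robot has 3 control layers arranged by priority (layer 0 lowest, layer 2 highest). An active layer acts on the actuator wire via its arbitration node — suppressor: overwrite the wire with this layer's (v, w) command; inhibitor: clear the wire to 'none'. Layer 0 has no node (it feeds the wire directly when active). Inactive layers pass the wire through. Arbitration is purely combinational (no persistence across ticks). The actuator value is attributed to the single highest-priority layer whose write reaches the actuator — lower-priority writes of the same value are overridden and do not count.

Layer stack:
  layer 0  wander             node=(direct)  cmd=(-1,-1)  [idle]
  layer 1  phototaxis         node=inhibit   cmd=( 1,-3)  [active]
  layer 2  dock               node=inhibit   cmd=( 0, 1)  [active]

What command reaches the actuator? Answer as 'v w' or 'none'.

L0 wander: idle → wire = none
L1 phototaxis: active, inhibitor → wire = none
L2 dock: active, inhibitor → wire = none
actuator = none

none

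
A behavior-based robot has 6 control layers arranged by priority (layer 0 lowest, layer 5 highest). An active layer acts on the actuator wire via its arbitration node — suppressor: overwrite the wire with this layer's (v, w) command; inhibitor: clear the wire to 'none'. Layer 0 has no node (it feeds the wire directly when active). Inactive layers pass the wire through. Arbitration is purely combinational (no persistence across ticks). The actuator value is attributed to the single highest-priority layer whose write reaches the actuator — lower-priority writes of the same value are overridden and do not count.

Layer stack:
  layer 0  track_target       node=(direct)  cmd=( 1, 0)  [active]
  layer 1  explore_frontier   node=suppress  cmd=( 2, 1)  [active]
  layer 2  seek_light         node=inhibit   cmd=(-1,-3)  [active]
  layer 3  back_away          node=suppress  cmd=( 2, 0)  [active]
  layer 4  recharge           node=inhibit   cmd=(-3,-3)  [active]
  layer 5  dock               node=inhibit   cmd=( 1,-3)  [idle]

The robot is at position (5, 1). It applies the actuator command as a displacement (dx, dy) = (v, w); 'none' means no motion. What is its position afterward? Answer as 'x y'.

layer 0 (track_target) active — direct: (1, 0)
layer 1 (explore_frontier) active — suppresses: (2, 1)
layer 2 (seek_light) active — inhibits: none
layer 3 (back_away) active — suppresses: (2, 0)
layer 4 (recharge) active — inhibits: none
layer 5 (dock) idle — unchanged: none
→ actuator none
position: (5, 1) + none = (5, 1)

5 1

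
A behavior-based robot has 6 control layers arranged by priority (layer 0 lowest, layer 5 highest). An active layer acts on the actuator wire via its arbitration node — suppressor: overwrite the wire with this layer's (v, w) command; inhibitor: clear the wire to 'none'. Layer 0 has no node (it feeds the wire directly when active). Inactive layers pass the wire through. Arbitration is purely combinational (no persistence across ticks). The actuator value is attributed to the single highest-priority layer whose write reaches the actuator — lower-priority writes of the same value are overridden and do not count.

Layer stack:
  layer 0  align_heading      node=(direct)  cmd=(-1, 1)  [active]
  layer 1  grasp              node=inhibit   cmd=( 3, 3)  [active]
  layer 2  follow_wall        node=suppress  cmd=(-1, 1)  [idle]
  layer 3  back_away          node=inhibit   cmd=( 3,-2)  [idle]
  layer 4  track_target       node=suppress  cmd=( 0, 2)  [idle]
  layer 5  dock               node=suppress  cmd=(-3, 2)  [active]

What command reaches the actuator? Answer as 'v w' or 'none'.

[0] align_heading on; wire := (-1, 1)
[1] grasp on (inhibit); wire := none
[2] follow_wall off; pass none
[3] back_away off; pass none
[4] track_target off; pass none
[5] dock on (suppress); wire := (-3, 2)
output (-3, 2)

-3 2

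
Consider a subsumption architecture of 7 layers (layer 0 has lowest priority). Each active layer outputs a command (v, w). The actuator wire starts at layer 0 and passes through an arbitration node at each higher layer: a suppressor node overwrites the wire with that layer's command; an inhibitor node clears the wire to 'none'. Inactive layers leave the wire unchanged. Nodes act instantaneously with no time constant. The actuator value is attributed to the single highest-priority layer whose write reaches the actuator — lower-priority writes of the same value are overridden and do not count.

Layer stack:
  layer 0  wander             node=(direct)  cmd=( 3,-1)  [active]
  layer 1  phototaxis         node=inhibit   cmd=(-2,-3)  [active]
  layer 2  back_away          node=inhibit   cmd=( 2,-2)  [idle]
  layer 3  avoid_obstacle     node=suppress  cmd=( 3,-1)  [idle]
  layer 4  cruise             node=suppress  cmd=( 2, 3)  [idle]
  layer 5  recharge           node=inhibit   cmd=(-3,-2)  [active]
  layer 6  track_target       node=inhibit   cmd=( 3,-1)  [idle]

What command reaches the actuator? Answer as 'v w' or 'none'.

none

L0 wander: active, feeds wire = (3, -1)
L1 phototaxis: active, inhibitor → wire = none
L2 back_away: idle → wire stays none
L3 avoid_obstacle: idle → wire stays none
L4 cruise: idle → wire stays none
L5 recharge: active, inhibitor → wire = none
L6 track_target: idle → wire stays none
actuator = none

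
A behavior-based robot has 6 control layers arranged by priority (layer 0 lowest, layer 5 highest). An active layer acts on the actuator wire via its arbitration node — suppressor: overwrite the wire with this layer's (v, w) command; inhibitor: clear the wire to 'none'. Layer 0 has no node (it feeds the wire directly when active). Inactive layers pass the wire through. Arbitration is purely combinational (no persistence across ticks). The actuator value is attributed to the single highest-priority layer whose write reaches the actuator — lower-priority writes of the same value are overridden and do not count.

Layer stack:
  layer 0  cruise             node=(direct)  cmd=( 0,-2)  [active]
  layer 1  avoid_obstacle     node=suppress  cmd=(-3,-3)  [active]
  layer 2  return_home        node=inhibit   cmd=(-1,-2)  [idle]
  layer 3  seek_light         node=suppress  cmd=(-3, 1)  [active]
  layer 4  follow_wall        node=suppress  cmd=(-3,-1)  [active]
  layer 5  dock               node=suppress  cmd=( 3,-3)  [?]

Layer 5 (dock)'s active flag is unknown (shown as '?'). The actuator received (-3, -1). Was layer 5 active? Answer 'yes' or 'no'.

no

If layer 5 is active=yes:
  actuator would be (3, -3)
If layer 5 is active=no:
  actuator would be (-3, -1)
Observed (-3, -1), so layer 5 was idle.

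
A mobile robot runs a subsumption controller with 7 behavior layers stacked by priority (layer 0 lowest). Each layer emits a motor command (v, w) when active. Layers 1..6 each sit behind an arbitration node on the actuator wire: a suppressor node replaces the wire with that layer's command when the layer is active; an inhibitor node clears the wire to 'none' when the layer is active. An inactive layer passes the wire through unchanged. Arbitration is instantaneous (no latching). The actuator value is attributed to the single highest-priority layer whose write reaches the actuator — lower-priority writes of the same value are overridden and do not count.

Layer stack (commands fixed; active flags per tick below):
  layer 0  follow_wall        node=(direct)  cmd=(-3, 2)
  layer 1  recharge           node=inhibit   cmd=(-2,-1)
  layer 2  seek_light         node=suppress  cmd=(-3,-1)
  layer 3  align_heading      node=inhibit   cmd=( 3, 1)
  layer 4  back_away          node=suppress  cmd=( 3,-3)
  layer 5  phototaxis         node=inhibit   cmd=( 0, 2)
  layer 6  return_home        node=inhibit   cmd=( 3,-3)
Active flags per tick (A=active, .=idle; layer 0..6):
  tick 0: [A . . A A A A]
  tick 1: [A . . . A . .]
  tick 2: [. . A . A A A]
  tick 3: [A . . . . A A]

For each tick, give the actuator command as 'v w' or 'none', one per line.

none
3 -3
none
none

tick 0:
  layer 0 (follow_wall) active — direct: (-3, 2)
  layer 1 (recharge) idle — unchanged: (-3, 2)
  layer 2 (seek_light) idle — unchanged: (-3, 2)
  layer 3 (align_heading) active — inhibits: none
  layer 4 (back_away) active — suppresses: (3, -3)
  layer 5 (phototaxis) active — inhibits: none
  layer 6 (return_home) active — inhibits: none
  → actuator none
tick 1:
  layer 0 (follow_wall) active — direct: (-3, 2)
  layer 1 (recharge) idle — unchanged: (-3, 2)
  layer 2 (seek_light) idle — unchanged: (-3, 2)
  layer 3 (align_heading) idle — unchanged: (-3, 2)
  layer 4 (back_away) active — suppresses: (3, -3)
  layer 5 (phototaxis) idle — unchanged: (3, -3)
  layer 6 (return_home) idle — unchanged: (3, -3)
  → actuator (3, -3)
tick 2:
  layer 0 (follow_wall) idle — none
  layer 1 (recharge) idle — unchanged: none
  layer 2 (seek_light) active — suppresses: (-3, -1)
  layer 3 (align_heading) idle — unchanged: (-3, -1)
  layer 4 (back_away) active — suppresses: (3, -3)
  layer 5 (phototaxis) active — inhibits: none
  layer 6 (return_home) active — inhibits: none
  → actuator none
tick 3:
  layer 0 (follow_wall) active — direct: (-3, 2)
  layer 1 (recharge) idle — unchanged: (-3, 2)
  layer 2 (seek_light) idle — unchanged: (-3, 2)
  layer 3 (align_heading) idle — unchanged: (-3, 2)
  layer 4 (back_away) idle — unchanged: (-3, 2)
  layer 5 (phototaxis) active — inhibits: none
  layer 6 (return_home) active — inhibits: none
  → actuator none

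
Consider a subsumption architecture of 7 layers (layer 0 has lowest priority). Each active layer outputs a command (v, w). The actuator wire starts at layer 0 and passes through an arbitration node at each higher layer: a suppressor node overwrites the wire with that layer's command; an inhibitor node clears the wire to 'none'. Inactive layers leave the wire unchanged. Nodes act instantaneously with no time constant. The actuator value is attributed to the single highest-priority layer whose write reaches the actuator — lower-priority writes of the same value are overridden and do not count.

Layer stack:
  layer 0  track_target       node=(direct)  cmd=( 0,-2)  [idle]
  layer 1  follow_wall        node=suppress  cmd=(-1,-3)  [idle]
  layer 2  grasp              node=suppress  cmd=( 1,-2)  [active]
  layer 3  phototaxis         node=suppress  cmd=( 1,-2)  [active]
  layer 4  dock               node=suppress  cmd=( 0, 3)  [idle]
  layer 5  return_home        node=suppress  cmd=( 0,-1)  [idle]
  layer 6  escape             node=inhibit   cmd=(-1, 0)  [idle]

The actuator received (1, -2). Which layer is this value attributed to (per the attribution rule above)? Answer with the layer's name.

[0] track_target off; wire := none
[1] follow_wall off; pass none
[2] grasp on (suppress); wire := (1, -2)
[3] phototaxis on (suppress); wire := (1, -2)
[4] dock off; pass (1, -2)
[5] return_home off; pass (1, -2)
[6] escape off; pass (1, -2)
output (1, -2)
last writer: layer 3 = phototaxis

phototaxis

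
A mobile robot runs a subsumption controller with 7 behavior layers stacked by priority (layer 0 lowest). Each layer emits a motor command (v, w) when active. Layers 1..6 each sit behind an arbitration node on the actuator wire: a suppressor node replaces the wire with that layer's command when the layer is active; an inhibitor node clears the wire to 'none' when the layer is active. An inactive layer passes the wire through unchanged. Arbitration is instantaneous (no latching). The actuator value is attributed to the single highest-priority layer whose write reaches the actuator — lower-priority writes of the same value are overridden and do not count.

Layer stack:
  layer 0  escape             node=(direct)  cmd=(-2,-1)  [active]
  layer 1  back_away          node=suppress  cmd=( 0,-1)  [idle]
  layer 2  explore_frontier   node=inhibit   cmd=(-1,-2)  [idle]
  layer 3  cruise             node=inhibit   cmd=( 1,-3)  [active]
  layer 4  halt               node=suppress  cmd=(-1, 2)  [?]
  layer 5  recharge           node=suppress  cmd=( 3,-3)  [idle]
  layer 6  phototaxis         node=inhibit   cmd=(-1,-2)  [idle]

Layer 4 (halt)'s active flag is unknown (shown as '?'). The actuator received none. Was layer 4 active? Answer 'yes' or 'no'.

no

If layer 4 is active=yes:
  actuator would be (-1, 2)
If layer 4 is active=no:
  actuator would be none
Observed none, so layer 4 was idle.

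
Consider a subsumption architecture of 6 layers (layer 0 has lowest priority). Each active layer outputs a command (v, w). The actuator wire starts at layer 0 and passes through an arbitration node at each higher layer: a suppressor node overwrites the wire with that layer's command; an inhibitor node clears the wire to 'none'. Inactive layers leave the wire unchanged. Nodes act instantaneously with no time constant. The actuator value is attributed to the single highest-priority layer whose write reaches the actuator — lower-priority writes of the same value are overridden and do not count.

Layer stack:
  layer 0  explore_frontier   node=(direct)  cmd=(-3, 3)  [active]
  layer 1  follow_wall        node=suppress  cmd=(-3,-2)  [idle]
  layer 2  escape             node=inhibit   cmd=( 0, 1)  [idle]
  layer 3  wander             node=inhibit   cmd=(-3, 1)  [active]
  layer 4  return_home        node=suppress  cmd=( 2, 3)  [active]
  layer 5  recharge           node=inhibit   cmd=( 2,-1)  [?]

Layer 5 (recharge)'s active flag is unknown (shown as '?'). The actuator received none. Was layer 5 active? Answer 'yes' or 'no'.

yes

If layer 5 is active=yes:
  actuator would be none
If layer 5 is active=no:
  actuator would be (2, 3)
Observed none, so layer 5 was active.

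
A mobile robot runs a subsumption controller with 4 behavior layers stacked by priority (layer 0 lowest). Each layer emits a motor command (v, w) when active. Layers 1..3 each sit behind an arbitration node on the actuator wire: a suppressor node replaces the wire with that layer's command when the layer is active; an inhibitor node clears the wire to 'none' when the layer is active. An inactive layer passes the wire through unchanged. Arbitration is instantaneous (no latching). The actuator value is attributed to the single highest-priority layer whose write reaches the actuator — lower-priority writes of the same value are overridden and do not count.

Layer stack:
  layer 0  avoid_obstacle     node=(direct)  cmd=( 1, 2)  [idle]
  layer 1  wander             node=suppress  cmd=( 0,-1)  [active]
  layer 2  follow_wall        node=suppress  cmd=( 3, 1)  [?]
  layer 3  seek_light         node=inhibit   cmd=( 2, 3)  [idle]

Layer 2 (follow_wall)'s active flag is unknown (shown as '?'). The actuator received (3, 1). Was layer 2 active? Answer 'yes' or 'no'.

yes

If layer 2 is active=yes:
  actuator would be (3, 1)
If layer 2 is active=no:
  actuator would be (0, -1)
Observed (3, 1), so layer 2 was active.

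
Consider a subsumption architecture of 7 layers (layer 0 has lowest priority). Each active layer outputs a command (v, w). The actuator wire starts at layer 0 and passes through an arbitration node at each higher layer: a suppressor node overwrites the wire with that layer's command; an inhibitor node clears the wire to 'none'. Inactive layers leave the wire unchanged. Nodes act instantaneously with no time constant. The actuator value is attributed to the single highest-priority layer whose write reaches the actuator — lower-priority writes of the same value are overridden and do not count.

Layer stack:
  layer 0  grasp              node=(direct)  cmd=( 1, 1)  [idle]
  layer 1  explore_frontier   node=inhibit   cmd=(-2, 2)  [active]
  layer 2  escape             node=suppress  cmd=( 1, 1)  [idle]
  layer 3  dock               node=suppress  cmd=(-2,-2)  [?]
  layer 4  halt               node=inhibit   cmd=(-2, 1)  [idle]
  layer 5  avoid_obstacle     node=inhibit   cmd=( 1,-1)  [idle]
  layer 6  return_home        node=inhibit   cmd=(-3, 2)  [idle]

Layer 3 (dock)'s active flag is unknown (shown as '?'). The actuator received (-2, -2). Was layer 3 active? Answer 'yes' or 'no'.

yes

If layer 3 is active=yes:
  actuator would be (-2, -2)
If layer 3 is active=no:
  actuator would be none
Observed (-2, -2), so layer 3 was active.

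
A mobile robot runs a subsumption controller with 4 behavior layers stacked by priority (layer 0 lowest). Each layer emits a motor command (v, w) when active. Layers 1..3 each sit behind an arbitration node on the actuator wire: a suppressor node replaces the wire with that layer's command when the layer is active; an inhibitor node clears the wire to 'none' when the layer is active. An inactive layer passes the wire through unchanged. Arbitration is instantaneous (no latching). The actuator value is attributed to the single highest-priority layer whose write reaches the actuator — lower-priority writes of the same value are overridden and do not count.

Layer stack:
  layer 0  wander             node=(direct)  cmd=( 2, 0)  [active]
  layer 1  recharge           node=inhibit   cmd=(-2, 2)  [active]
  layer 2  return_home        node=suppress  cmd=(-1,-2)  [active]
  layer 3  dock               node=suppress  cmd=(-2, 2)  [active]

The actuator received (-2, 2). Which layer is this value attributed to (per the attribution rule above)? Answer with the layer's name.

dock

layer 0 (wander) active — direct: (2, 0)
layer 1 (recharge) active — inhibits: none
layer 2 (return_home) active — suppresses: (-1, -2)
layer 3 (dock) active — suppresses: (-2, 2)
→ actuator (-2, 2)
last writer: layer 3 = dock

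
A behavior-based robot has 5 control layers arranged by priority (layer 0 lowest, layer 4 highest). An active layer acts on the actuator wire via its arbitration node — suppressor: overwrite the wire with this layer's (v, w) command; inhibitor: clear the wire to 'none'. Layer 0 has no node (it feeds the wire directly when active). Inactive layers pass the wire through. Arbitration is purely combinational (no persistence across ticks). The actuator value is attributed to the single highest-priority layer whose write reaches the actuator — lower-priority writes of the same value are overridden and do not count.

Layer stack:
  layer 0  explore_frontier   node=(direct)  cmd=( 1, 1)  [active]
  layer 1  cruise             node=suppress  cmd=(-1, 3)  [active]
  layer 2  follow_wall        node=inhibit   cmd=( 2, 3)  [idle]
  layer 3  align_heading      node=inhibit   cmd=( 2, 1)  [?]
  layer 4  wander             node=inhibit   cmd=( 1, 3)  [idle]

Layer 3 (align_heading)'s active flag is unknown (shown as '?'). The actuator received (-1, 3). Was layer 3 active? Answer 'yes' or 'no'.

If layer 3 is active=yes:
  actuator would be none
If layer 3 is active=no:
  actuator would be (-1, 3)
Observed (-1, 3), so layer 3 was idle.

no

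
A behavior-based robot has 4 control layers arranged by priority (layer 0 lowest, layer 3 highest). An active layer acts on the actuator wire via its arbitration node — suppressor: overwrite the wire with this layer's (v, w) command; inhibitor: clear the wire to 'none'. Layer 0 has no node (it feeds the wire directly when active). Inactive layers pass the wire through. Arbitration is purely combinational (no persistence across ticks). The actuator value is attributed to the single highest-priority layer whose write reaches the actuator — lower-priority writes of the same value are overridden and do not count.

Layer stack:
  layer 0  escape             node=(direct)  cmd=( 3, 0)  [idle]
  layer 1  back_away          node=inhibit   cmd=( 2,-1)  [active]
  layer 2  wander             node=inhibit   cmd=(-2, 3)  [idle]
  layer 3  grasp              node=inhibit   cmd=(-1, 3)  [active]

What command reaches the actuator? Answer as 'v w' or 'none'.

layer 0 (escape) idle — none
layer 1 (back_away) active — inhibits: none
layer 2 (wander) idle — unchanged: none
layer 3 (grasp) active — inhibits: none
→ actuator none

none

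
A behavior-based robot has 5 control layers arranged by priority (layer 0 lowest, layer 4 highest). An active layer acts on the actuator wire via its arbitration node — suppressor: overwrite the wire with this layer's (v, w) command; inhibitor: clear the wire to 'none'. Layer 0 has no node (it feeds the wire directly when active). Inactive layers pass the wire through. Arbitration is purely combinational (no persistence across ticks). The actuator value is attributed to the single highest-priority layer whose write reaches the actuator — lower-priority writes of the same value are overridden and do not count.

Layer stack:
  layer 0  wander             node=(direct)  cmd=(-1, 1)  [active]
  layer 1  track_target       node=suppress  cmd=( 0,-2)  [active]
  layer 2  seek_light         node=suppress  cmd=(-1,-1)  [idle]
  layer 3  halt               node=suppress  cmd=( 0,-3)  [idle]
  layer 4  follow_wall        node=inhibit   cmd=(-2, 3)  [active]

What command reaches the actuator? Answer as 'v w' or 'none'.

L0 wander: active, feeds wire = (-1, 1)
L1 track_target: active, suppressor → wire = (0, -2)
L2 seek_light: idle → wire stays (0, -2)
L3 halt: idle → wire stays (0, -2)
L4 follow_wall: active, inhibitor → wire = none
actuator = none

none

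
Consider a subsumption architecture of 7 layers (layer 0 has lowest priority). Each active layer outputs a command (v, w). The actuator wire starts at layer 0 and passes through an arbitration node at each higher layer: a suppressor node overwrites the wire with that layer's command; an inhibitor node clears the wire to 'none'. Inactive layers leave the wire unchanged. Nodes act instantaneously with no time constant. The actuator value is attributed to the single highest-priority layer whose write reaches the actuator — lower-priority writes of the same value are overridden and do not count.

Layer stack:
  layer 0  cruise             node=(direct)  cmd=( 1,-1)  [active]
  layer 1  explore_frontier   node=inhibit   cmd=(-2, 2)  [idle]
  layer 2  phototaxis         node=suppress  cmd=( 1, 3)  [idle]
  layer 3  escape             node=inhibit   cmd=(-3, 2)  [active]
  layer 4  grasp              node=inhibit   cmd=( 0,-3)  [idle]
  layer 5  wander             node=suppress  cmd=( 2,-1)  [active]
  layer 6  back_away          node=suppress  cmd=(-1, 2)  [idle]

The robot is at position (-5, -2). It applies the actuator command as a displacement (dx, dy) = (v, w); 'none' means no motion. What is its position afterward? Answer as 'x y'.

L0 cruise: active, feeds wire = (1, -1)
L1 explore_frontier: idle → wire stays (1, -1)
L2 phototaxis: idle → wire stays (1, -1)
L3 escape: active, inhibitor → wire = none
L4 grasp: idle → wire stays none
L5 wander: active, suppressor → wire = (2, -1)
L6 back_away: idle → wire stays (2, -1)
actuator = (2, -1)
position: (-5, -2) + (2, -1) = (-3, -3)

-3 -3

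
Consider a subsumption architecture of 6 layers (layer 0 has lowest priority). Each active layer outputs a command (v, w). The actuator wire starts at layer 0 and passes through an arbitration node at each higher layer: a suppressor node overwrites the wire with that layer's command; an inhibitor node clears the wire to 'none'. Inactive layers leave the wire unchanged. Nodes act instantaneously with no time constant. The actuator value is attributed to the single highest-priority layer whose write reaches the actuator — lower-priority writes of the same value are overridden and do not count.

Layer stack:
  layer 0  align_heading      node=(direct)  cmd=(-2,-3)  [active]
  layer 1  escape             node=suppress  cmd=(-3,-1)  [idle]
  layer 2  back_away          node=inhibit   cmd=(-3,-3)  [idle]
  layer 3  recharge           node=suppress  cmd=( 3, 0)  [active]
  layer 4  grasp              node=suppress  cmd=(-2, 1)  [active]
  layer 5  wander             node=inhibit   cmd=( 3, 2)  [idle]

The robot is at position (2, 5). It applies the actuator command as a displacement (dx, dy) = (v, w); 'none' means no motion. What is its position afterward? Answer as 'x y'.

0 6

[0] align_heading on; wire := (-2, -3)
[1] escape off; pass (-2, -3)
[2] back_away off; pass (-2, -3)
[3] recharge on (suppress); wire := (3, 0)
[4] grasp on (suppress); wire := (-2, 1)
[5] wander off; pass (-2, 1)
output (-2, 1)
position: (2, 5) + (-2, 1) = (0, 6)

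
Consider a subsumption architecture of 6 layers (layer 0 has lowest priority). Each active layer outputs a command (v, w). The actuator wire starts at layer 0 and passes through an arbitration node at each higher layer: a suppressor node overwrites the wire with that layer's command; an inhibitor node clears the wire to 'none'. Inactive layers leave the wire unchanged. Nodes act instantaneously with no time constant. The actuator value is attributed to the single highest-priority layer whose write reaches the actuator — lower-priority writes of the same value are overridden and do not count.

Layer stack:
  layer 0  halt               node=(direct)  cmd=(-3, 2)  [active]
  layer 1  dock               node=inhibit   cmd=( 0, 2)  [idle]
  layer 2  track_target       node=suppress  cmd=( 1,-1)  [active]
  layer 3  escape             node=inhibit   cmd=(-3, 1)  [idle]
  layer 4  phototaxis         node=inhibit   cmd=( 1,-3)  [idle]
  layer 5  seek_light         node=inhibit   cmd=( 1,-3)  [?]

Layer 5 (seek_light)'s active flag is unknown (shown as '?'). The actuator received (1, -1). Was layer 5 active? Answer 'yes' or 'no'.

If layer 5 is active=yes:
  actuator would be none
If layer 5 is active=no:
  actuator would be (1, -1)
Observed (1, -1), so layer 5 was idle.

no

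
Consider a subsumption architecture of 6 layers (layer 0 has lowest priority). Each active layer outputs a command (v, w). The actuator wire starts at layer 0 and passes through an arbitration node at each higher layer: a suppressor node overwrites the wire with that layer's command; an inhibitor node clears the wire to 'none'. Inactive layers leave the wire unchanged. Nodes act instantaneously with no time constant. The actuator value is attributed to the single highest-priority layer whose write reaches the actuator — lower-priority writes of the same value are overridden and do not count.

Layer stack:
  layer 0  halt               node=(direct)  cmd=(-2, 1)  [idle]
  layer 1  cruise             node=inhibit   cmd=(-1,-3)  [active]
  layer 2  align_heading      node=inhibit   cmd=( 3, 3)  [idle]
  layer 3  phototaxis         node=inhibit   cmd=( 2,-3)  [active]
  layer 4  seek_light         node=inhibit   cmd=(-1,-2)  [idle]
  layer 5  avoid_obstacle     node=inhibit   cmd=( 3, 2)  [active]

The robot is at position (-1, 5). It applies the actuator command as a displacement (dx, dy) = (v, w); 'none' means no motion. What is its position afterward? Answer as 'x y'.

-1 5

layer 0 (halt) idle — none
layer 1 (cruise) active — inhibits: none
layer 2 (align_heading) idle — unchanged: none
layer 3 (phototaxis) active — inhibits: none
layer 4 (seek_light) idle — unchanged: none
layer 5 (avoid_obstacle) active — inhibits: none
→ actuator none
position: (-1, 5) + none = (-1, 5)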